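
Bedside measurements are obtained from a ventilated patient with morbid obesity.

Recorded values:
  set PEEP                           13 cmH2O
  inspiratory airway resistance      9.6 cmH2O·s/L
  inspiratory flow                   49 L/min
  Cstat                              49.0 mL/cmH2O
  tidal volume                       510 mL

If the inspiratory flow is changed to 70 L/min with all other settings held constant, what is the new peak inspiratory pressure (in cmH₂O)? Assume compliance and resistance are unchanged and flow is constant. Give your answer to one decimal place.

Flow: 49 L/min ÷ 60 = 0.8167 L/s.
New flow: 70 L/min ÷ 60 = 1.1667 L/s.
PIP = Vt/C + R·V̇ + PEEP (constant-flow equation of motion).
Only the resistive term changes: ΔPIP = R × ΔV̇ = 9.6 × (1.1667 − 0.8167) = 9.6 × 0.35 = 3.36 cmH2O.
Original PIP = 510/49.0 + 9.6×0.8167 + 13 = 31.248 cmH2O; new PIP = 31.248 + (3.36) = 34.608 cmH2O.

34.6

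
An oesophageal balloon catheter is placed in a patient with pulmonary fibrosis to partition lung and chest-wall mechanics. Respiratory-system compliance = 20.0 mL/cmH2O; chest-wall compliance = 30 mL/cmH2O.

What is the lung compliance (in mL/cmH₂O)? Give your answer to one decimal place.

60.0

1/CL = 1/Crs − 1/Ccw.
1/CL = 1/20.0 − 1/30 = 0.01667.
CL = 59.988 mL/cmH2O.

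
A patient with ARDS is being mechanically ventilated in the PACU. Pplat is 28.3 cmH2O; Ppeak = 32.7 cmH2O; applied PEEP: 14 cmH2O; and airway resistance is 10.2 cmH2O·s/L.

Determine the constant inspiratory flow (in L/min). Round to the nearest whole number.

flow = (PIP − Pplat) / Raw = (32.7 − 28.3) / 10.2 = 0.4314 L/s × 60 = 25.884 L/min.

26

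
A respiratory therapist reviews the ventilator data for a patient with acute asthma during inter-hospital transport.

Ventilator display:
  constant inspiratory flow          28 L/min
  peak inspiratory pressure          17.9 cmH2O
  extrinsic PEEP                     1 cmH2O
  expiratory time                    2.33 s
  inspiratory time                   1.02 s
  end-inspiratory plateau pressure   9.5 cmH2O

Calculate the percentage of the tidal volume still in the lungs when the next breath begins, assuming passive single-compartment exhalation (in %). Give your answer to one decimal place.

9.9

Flow: 28 L/min ÷ 60 = 0.4667 L/s.
Vt = flow × Ti = 0.4667 L/s × 1.02 s × 1000 mL/L = 476.03 mL.
R = (PIP − Pplat)/V̇ = (17.9 − 9.5) / 0.4667 = 8.4/0.4667 = 17.999 cmH2O·s/L.
C = Vt/(Pplat − PEEP) = 476.03 / (9.5 − 1) = 476.03/8.5 = 56.004 mL/cmH2O.
τ = R × C = 17.999 × 0.056 L/cmH2O = 1.008 s.
Fraction remaining at end-expiration = e^(−Te/τ) = e^(−2.33/1.008) = 0.09911 → 9.911%.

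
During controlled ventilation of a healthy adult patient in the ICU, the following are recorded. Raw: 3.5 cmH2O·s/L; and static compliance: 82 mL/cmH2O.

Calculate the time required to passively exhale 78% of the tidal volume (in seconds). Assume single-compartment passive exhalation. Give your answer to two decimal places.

τ = R × C = 3.5 × 82 mL/cmH2O = 3.5 × 0.082 L/cmH2O = 0.287 s.
Exhaled fraction f = 1 − e^(−t/τ) → t = −τ·ln(1 − f) = −0.287·ln(0.22) = 0.4346 s.

0.43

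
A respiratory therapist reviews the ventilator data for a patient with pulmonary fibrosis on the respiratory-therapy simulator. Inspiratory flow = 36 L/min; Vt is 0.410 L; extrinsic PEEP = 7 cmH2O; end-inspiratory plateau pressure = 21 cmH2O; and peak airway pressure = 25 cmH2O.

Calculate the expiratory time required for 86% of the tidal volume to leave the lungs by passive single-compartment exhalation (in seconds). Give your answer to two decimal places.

0.38

Flow: 36 L/min ÷ 60 = 0.6 L/s.
R = (PIP − Pplat)/V̇ = (25 − 21) / 0.6 = 4.0/0.6 = 6.667 cmH2O·s/L.
C = Vt/(Pplat − PEEP) = 410.0 / (21 − 7) = 410.0/14.0 = 29.286 mL/cmH2O.
τ = R × C = 6.667 × 0.02929 L/cmH2O = 0.1953 s.
t = −τ·ln(1 − 0.86) = −0.1953·ln(0.14) = 0.384 s.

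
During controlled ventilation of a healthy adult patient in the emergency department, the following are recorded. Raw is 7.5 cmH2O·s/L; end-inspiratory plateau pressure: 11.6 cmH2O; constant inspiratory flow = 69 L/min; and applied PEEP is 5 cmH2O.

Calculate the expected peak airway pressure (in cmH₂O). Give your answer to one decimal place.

20.2

Flow: 69 L/min ÷ 60 = 1.15 L/s.
PIP = Pplat + Raw × flow = 11.6 + 7.5 × 1.15 = 11.6 + 8.625 = 20.225 cmH2O.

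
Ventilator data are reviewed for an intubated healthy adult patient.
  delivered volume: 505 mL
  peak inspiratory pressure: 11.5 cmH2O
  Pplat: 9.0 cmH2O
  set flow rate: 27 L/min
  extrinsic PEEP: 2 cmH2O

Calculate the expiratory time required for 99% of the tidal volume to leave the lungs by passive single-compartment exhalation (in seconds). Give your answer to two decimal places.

Flow: 27 L/min ÷ 60 = 0.45 L/s.
R = (PIP − Pplat)/V̇ = (11.5 − 9.0) / 0.45 = 2.5/0.45 = 5.556 cmH2O·s/L.
C = Vt/(Pplat − PEEP) = 505.0 / (9.0 − 2) = 505.0/7.0 = 72.143 mL/cmH2O.
τ = R × C = 5.556 × 0.07214 L/cmH2O = 0.4008 s.
t = −τ·ln(1 − 0.99) = −0.4008·ln(0.01) = 1.846 s.

1.85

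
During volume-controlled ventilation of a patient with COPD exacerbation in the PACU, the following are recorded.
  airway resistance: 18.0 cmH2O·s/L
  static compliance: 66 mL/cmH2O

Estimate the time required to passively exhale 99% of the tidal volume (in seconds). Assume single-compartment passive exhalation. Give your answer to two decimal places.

τ = R × C = 18.0 × 66 mL/cmH2O = 18.0 × 0.066 L/cmH2O = 1.188 s.
Exhaled fraction f = 1 − e^(−t/τ) → t = −τ·ln(1 − f) = −1.188·ln(0.01) = 5.471 s.

5.47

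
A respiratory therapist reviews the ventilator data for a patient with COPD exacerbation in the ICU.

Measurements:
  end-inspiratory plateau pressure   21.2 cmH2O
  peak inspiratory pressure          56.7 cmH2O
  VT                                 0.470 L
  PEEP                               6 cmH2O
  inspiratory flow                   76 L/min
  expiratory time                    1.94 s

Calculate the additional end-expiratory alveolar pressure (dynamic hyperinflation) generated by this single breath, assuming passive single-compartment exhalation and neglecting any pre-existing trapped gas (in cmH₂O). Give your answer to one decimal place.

1.6

Flow: 76 L/min ÷ 60 = 1.2667 L/s.
R = (PIP − Pplat)/V̇ = (56.7 − 21.2) / 1.2667 = 35.5/1.2667 = 28.026 cmH2O·s/L.
C = Vt/(Pplat − PEEP) = 470.0 / (21.2 − 6) = 470.0/15.2 = 30.921 mL/cmH2O.
τ = R × C = 28.026 × 0.03092 L/cmH2O = 0.8666 s.
Fraction remaining = e^(−Te/τ) = e^(−1.94/0.8666) = 0.1066; trapped volume = 470.0 × 0.1066 = 50.102 mL.
Additional alveolar pressure from trapping ≈ V_trapped / C = 50.102 / 30.921 = 1.62 cmH2O.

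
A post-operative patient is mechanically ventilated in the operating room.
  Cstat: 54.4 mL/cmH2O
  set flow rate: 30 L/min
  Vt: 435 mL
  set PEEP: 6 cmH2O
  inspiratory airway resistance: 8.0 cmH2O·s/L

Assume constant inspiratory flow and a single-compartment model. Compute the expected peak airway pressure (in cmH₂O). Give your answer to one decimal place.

Flow: 30 L/min ÷ 60 = 0.5 L/s.
Equation of motion (constant flow): PIP = Vt/C + R·V̇ + PEEP.
PIP = 435/54.4 + 8.0×0.5 + 6 = 7.996 + 4.0 + 6 = 17.996 cmH2O.

18.0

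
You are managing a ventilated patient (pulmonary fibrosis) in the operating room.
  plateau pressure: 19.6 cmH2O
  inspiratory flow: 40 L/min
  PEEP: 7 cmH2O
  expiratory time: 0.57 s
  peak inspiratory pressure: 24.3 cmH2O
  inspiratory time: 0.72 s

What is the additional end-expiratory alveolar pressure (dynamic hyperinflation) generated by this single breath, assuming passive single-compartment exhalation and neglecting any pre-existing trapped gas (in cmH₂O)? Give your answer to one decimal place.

1.5

Flow: 40 L/min ÷ 60 = 0.6667 L/s.
Vt = flow × Ti = 0.6667 L/s × 0.72 s × 1000 mL/L = 480.02 mL.
R = (PIP − Pplat)/V̇ = (24.3 − 19.6) / 0.6667 = 4.7/0.6667 = 7.05 cmH2O·s/L.
C = Vt/(Pplat − PEEP) = 480.02 / (19.6 − 7) = 480.02/12.6 = 38.097 mL/cmH2O.
τ = R × C = 7.05 × 0.0381 L/cmH2O = 0.2686 s.
Fraction remaining = e^(−Te/τ) = e^(−0.57/0.2686) = 0.1198; trapped volume = 480.02 × 0.1198 = 57.506 mL.
Additional alveolar pressure from trapping ≈ V_trapped / C = 57.506 / 38.097 = 1.509 cmH2O.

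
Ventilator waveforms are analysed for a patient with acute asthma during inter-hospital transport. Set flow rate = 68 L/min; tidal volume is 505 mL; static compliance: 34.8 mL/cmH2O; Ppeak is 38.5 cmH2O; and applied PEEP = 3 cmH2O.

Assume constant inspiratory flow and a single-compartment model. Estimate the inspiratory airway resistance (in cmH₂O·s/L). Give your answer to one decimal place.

18.5

Flow: 68 L/min ÷ 60 = 1.1333 L/s.
Equation of motion (constant flow): PIP = Vt/C + R·V̇ + PEEP.
R·V̇ = PIP − Vt/C − PEEP = 38.5 − 505/34.8 − 3 = 38.5 − 14.511 − 3 = 20.989 cmH2O.
R = 20.989 / 1.1333 = 18.52 cmH2O·s/L.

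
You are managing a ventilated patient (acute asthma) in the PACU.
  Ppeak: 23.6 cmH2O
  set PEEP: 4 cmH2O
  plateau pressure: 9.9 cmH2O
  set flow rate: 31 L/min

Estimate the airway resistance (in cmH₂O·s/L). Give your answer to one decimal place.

Flow: 31 L/min ÷ 60 = 0.5167 L/s.
Raw = (PIP − Pplat) / flow = (23.6 − 9.9) / 0.5167 = 13.7 / 0.5167 = 26.514 cmH2O·s/L.

26.5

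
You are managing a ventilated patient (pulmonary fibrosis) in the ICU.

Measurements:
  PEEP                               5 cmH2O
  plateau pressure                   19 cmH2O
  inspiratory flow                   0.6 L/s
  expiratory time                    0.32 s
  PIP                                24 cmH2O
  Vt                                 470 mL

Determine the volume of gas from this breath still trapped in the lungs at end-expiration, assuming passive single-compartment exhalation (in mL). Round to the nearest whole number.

150

R = (PIP − Pplat)/V̇ = (24 − 19) / 0.6 = 5.0/0.6 = 8.333 cmH2O·s/L.
C = Vt/(Pplat − PEEP) = 470.0 / (19 − 5) = 470.0/14.0 = 33.571 mL/cmH2O.
τ = R × C = 8.333 × 0.03357 L/cmH2O = 0.2797 s.
Fraction remaining = e^(−Te/τ) = e^(−0.32/0.2797) = 0.3185.
Trapped volume = 470.0 × 0.3185 = 149.7 mL.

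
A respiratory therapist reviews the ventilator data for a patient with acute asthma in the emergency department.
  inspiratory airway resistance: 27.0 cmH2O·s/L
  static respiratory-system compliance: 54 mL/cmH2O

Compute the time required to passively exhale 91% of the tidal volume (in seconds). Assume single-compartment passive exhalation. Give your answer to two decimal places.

3.51

τ = R × C = 27.0 × 54 mL/cmH2O = 27.0 × 0.054 L/cmH2O = 1.458 s.
Exhaled fraction f = 1 − e^(−t/τ) → t = −τ·ln(1 − f) = −1.458·ln(0.09) = 3.511 s.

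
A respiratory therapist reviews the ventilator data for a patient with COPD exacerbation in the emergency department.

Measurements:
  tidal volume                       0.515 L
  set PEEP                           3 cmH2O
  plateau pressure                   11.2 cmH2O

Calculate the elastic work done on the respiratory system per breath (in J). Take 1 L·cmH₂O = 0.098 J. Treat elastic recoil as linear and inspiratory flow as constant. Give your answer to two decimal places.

0.21

Elastic work ≈ ½ × (Pplat − PEEP) × Vt = 0.5 × (11.2 − 3) × 0.515 L = 0.5 × 8.2 × 0.515 = 2.112 L·cmH2O.
× 0.098 J/(L·cmH2O) → 0.207 J.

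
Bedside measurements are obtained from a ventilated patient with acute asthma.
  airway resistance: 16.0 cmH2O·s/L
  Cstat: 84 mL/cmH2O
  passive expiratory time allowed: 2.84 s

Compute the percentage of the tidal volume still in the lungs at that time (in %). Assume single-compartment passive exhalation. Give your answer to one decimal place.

12.1

τ = R × C = 16.0 × 84 mL/cmH2O = 16.0 × 0.084 L/cmH2O = 1.344 s.
Passive exhalation: V(t)/V₀ = e^(−t/τ) = e^(−2.84/1.344) = 0.1209.
Fraction remaining = 0.1209 → 12.09%.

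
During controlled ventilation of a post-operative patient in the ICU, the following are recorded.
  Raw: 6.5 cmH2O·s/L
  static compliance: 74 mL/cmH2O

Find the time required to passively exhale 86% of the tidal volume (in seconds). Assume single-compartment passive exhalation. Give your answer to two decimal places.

τ = R × C = 6.5 × 74 mL/cmH2O = 6.5 × 0.074 L/cmH2O = 0.481 s.
Exhaled fraction f = 1 − e^(−t/τ) → t = −τ·ln(1 − f) = −0.481·ln(0.14) = 0.9457 s.

0.95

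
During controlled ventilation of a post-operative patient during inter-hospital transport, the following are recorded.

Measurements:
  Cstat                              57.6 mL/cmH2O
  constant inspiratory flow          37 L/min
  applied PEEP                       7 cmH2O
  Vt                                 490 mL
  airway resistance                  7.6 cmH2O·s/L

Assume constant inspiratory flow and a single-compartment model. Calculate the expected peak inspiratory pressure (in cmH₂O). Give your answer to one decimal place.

Flow: 37 L/min ÷ 60 = 0.6167 L/s.
Equation of motion (constant flow): PIP = Vt/C + R·V̇ + PEEP.
PIP = 490/57.6 + 7.6×0.6167 + 7 = 8.507 + 4.687 + 7 = 20.194 cmH2O.

20.2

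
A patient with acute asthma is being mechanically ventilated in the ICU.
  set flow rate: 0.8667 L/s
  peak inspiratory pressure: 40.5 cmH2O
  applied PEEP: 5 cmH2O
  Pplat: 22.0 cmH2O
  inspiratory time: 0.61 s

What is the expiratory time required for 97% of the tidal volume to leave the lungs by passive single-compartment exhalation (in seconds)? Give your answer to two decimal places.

Vt = flow × Ti = 0.8667 L/s × 0.61 s × 1000 mL/L = 528.69 mL.
R = (PIP − Pplat)/V̇ = (40.5 − 22.0) / 0.8667 = 18.5/0.8667 = 21.345 cmH2O·s/L.
C = Vt/(Pplat − PEEP) = 528.69 / (22.0 − 5) = 528.69/17.0 = 31.099 mL/cmH2O.
τ = R × C = 21.345 × 0.0311 L/cmH2O = 0.6638 s.
t = −τ·ln(1 − 0.97) = −0.6638·ln(0.03) = 2.328 s.

2.33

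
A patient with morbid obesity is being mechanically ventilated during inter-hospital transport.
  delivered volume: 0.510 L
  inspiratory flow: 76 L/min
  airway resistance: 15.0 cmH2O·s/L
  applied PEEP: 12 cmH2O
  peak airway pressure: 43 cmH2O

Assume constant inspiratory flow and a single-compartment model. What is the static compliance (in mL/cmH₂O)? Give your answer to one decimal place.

Flow: 76 L/min ÷ 60 = 1.2667 L/s.
Equation of motion (constant flow): PIP = Vt/C + R·V̇ + PEEP.
Vt/C = PIP − R·V̇ − PEEP = 43 − 15.0×1.2667 − 12 = 43 − 19.001 − 12 = 11.999 cmH2O.
C = Vt / 11.999 = 510 / 11.999 = 42.504 mL/cmH2O.

42.5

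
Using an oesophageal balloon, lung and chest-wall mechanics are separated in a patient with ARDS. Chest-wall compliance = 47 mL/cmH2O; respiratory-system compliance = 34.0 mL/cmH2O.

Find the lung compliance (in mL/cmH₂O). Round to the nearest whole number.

123

1/CL = 1/Crs − 1/Ccw.
1/CL = 1/34.0 − 1/47 = 0.008135.
CL = 122.93 mL/cmH2O.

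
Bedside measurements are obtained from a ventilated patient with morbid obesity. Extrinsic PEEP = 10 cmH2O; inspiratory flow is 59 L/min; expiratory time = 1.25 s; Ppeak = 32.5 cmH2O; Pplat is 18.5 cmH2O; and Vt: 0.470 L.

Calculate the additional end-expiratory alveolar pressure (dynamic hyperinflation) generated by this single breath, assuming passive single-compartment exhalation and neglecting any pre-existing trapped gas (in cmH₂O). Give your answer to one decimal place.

Flow: 59 L/min ÷ 60 = 0.9833 L/s.
R = (PIP − Pplat)/V̇ = (32.5 − 18.5) / 0.9833 = 14.0/0.9833 = 14.238 cmH2O·s/L.
C = Vt/(Pplat − PEEP) = 470.0 / (18.5 − 10) = 470.0/8.5 = 55.294 mL/cmH2O.
τ = R × C = 14.238 × 0.05529 L/cmH2O = 0.7872 s.
Fraction remaining = e^(−Te/τ) = e^(−1.25/0.7872) = 0.2044; trapped volume = 470.0 × 0.2044 = 96.068 mL.
Additional alveolar pressure from trapping ≈ V_trapped / C = 96.068 / 55.294 = 1.737 cmH2O.

1.7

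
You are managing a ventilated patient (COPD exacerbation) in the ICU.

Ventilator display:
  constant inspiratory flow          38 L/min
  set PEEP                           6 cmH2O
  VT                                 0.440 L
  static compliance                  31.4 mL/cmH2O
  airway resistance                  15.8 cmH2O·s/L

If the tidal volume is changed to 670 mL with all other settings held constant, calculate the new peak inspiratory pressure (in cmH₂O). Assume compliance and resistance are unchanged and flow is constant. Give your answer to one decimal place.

Flow: 38 L/min ÷ 60 = 0.6333 L/s.
PIP = Vt/C + R·V̇ + PEEP (constant-flow equation of motion).
Only the elastic term changes: ΔPIP = ΔVt / C = (670 − 440) / 31.4 = 7.325 cmH2O.
Original PIP = 440/31.4 + 15.8×0.6333 + 6 = 30.019 cmH2O; new PIP = 30.019 + (7.325) = 37.344 cmH2O.

37.3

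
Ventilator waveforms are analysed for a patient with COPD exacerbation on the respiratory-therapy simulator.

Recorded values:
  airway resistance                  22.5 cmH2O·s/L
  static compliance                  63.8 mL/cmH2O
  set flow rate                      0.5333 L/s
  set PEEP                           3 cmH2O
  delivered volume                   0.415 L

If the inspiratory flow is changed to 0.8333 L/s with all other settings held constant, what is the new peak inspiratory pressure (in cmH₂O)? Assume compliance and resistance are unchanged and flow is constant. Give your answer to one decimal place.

28.3

PIP = Vt/C + R·V̇ + PEEP (constant-flow equation of motion).
Only the resistive term changes: ΔPIP = R × ΔV̇ = 22.5 × (0.8333 − 0.5333) = 22.5 × 0.3 = 6.75 cmH2O.
Original PIP = 415/63.8 + 22.5×0.5333 + 3 = 21.504 cmH2O; new PIP = 21.504 + (6.75) = 28.254 cmH2O.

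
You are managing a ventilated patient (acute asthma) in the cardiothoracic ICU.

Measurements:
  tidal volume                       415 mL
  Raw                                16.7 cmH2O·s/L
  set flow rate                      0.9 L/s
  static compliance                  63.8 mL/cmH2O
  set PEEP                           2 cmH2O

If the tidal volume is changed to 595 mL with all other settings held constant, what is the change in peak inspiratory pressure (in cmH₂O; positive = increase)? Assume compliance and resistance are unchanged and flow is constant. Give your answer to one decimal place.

PIP = Vt/C + R·V̇ + PEEP (constant-flow equation of motion).
Only the elastic term changes: ΔPIP = ΔVt / C = (595 − 415) / 63.8 = 2.821 cmH2O.

2.8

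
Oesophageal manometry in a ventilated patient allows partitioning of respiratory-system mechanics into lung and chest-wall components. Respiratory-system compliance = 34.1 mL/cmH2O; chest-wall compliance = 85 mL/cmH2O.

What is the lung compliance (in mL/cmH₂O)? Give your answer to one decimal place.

1/CL = 1/Crs − 1/Ccw.
1/CL = 1/34.1 − 1/85 = 0.01756.
CL = 56.948 mL/cmH2O.

56.9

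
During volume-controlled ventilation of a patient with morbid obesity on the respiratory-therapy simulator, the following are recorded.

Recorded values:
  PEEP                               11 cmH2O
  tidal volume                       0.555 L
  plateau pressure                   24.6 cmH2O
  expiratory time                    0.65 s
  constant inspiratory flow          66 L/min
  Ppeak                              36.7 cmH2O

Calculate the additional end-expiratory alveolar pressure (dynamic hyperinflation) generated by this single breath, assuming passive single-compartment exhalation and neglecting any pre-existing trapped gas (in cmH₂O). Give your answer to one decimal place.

3.2

Flow: 66 L/min ÷ 60 = 1.1 L/s.
R = (PIP − Pplat)/V̇ = (36.7 − 24.6) / 1.1 = 12.1/1.1 = 11.0 cmH2O·s/L.
C = Vt/(Pplat − PEEP) = 555.0 / (24.6 − 11) = 555.0/13.6 = 40.809 mL/cmH2O.
τ = R × C = 11.0 × 0.04081 L/cmH2O = 0.4489 s.
Fraction remaining = e^(−Te/τ) = e^(−0.65/0.4489) = 0.235; trapped volume = 555.0 × 0.235 = 130.43 mL.
Additional alveolar pressure from trapping ≈ V_trapped / C = 130.43 / 40.809 = 3.196 cmH2O.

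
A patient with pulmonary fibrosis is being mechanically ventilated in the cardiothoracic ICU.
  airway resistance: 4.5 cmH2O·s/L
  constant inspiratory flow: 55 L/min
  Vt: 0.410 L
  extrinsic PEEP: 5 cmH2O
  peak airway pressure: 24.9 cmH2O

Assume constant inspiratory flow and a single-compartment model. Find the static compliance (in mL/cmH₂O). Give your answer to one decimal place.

26.0

Flow: 55 L/min ÷ 60 = 0.9167 L/s.
Equation of motion (constant flow): PIP = Vt/C + R·V̇ + PEEP.
Vt/C = PIP − R·V̇ − PEEP = 24.9 − 4.5×0.9167 − 5 = 24.9 − 4.125 − 5 = 15.775 cmH2O.
C = Vt / 15.775 = 410 / 15.775 = 25.99 mL/cmH2O.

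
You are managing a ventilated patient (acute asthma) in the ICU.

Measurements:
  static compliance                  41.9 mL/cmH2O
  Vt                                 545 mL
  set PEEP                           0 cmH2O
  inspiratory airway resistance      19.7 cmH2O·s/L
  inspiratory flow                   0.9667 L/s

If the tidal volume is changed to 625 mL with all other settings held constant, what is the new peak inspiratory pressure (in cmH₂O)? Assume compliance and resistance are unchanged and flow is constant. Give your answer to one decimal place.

PIP = Vt/C + R·V̇ + PEEP (constant-flow equation of motion).
Only the elastic term changes: ΔPIP = ΔVt / C = (625 − 545) / 41.9 = 1.909 cmH2O.
Original PIP = 545/41.9 + 19.7×0.9667 + 0 = 32.051 cmH2O; new PIP = 32.051 + (1.909) = 33.96 cmH2O.

34.0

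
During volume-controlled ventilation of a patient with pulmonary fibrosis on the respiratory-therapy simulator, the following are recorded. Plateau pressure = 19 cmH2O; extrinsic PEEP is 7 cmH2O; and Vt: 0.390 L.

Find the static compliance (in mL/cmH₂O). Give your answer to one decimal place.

32.5

Cstat = Vt / (Pplat − PEEP) = 390 / (19 − 7) = 390 / 12.0 = 32.5 mL/cmH2O.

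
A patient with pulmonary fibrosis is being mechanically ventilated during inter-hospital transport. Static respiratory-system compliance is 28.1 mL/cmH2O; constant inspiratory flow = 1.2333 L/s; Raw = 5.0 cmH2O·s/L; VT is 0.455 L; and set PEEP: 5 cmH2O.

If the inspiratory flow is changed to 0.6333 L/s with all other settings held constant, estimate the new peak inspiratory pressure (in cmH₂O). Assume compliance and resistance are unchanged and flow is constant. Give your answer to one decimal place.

24.4

PIP = Vt/C + R·V̇ + PEEP (constant-flow equation of motion).
Only the resistive term changes: ΔPIP = R × ΔV̇ = 5.0 × (0.6333 − 1.2333) = 5.0 × -0.6 = -3.0 cmH2O.
Original PIP = 455/28.1 + 5.0×1.2333 + 5 = 27.359 cmH2O; new PIP = 27.359 + (-3.0) = 24.359 cmH2O.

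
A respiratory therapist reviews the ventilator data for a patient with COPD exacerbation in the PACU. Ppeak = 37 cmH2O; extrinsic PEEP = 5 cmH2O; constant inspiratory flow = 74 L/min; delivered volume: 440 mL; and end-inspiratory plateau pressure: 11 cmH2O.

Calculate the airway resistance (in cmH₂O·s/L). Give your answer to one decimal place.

21.1

Flow: 74 L/min ÷ 60 = 1.2333 L/s.
Raw = (PIP − Pplat) / flow = (37 − 11) / 1.2333 = 26.0 / 1.2333 = 21.082 cmH2O·s/L.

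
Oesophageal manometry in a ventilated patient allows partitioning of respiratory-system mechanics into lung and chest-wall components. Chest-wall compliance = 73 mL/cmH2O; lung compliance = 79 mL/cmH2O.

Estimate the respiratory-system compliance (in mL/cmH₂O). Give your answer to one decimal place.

Lung and chest wall are elastances in series: 1/Crs = 1/CL + 1/Ccw.
1/Crs = 1/79 + 1/73 = 0.02636.
Crs = 37.936 mL/cmH2O.

37.9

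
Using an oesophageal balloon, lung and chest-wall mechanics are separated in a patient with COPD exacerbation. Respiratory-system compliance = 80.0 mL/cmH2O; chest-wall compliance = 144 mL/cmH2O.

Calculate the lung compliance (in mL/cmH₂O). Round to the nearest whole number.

180

1/CL = 1/Crs − 1/Ccw.
1/CL = 1/80.0 − 1/144 = 0.005556.
CL = 179.99 mL/cmH2O.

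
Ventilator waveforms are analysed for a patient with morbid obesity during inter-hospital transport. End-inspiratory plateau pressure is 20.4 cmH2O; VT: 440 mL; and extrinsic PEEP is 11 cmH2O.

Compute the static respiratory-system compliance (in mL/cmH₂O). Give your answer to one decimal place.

46.8

Cstat = Vt / (Pplat − PEEP) = 440 / (20.4 − 11) = 440 / 9.4 = 46.809 mL/cmH2O.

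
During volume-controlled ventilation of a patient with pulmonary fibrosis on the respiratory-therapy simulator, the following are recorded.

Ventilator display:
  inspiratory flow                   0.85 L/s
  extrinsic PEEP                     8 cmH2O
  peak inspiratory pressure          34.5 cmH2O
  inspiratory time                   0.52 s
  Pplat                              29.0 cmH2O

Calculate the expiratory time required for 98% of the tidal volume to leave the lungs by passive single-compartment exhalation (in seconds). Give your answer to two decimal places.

Vt = flow × Ti = 0.85 L/s × 0.52 s × 1000 mL/L = 442.0 mL.
R = (PIP − Pplat)/V̇ = (34.5 − 29.0) / 0.85 = 5.5/0.85 = 6.471 cmH2O·s/L.
C = Vt/(Pplat − PEEP) = 442.0 / (29.0 − 8) = 442.0/21.0 = 21.048 mL/cmH2O.
τ = R × C = 6.471 × 0.02105 L/cmH2O = 0.1362 s.
t = −τ·ln(1 − 0.98) = −0.1362·ln(0.02) = 0.5328 s.

0.53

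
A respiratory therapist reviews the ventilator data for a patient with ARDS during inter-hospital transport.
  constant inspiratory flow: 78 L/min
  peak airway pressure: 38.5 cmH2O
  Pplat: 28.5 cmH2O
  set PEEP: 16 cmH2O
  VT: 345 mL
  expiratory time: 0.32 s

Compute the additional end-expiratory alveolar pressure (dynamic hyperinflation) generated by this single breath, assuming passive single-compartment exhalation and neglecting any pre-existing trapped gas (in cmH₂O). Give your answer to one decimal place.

Flow: 78 L/min ÷ 60 = 1.3 L/s.
R = (PIP − Pplat)/V̇ = (38.5 − 28.5) / 1.3 = 10.0/1.3 = 7.692 cmH2O·s/L.
C = Vt/(Pplat − PEEP) = 345.0 / (28.5 − 16) = 345.0/12.5 = 27.6 mL/cmH2O.
τ = R × C = 7.692 × 0.0276 L/cmH2O = 0.2123 s.
Fraction remaining = e^(−Te/τ) = e^(−0.32/0.2123) = 0.2215; trapped volume = 345.0 × 0.2215 = 76.418 mL.
Additional alveolar pressure from trapping ≈ V_trapped / C = 76.418 / 27.6 = 2.769 cmH2O.

2.8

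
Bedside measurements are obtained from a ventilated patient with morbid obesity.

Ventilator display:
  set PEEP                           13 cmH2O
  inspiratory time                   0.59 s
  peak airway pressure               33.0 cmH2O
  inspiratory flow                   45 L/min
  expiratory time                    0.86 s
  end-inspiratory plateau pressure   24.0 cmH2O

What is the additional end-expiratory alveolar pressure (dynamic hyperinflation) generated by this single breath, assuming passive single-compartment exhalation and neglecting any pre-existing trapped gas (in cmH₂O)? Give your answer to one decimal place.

1.9

Flow: 45 L/min ÷ 60 = 0.75 L/s.
Vt = flow × Ti = 0.75 L/s × 0.59 s × 1000 mL/L = 442.5 mL.
R = (PIP − Pplat)/V̇ = (33.0 − 24.0) / 0.75 = 9.0/0.75 = 12.0 cmH2O·s/L.
C = Vt/(Pplat − PEEP) = 442.5 / (24.0 − 13) = 442.5/11.0 = 40.227 mL/cmH2O.
τ = R × C = 12.0 × 0.04023 L/cmH2O = 0.4828 s.
Fraction remaining = e^(−Te/τ) = e^(−0.86/0.4828) = 0.1684; trapped volume = 442.5 × 0.1684 = 74.517 mL.
Additional alveolar pressure from trapping ≈ V_trapped / C = 74.517 / 40.227 = 1.852 cmH2O.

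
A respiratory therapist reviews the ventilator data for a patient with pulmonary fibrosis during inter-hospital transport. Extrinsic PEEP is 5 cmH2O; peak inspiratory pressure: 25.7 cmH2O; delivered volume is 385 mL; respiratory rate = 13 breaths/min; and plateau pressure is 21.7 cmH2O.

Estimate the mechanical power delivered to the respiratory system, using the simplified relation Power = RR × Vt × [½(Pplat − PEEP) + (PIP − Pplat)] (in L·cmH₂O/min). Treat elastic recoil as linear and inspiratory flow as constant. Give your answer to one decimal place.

61.8

Per-breath work = Vt × [½(Pplat−PEEP) + (PIP−Pplat)] = 0.385 × [0.5×16.7 + 4.0] = 0.385 × 12.35 = 4.755 L·cmH2O.
Power = 13 × 4.755 = 61.815 L·cmH2O/min.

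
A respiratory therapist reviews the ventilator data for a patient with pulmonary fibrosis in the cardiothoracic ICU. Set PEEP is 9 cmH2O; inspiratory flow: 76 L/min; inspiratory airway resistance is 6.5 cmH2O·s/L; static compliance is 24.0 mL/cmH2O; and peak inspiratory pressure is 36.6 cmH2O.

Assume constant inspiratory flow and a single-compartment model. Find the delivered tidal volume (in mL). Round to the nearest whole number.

Flow: 76 L/min ÷ 60 = 1.2667 L/s.
Equation of motion (constant flow): PIP = Vt/C + R·V̇ + PEEP.
Vt/C = PIP − R·V̇ − PEEP = 36.6 − 8.234 − 9 = 19.366 cmH2O.
Vt = C × 19.366 = 24.0 × 19.366 = 464.78 mL.

465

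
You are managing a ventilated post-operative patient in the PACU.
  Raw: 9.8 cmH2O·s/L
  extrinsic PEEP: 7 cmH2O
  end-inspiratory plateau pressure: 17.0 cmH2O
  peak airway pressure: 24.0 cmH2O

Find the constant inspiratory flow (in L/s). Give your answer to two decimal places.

0.71

flow = (PIP − Pplat) / Raw = 7.0 / 9.8 = 0.7143 L/s.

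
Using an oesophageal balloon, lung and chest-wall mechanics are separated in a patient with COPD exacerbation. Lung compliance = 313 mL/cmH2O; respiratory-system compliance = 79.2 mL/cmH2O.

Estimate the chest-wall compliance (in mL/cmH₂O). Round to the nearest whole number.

106

1/Ccw = 1/Crs − 1/CL.
1/Ccw = 1/79.2 − 1/313 = 0.009431.
Ccw = 106.03 mL/cmH2O.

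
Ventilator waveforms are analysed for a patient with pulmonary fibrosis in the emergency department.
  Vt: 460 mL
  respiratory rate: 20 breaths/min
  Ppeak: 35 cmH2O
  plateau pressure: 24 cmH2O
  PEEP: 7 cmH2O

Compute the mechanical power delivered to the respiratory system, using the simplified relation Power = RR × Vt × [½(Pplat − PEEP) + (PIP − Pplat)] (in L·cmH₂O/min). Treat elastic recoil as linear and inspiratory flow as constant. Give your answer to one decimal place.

Per-breath work = Vt × [½(Pplat−PEEP) + (PIP−Pplat)] = 0.460 × [0.5×17.0 + 11.0] = 0.460 × 19.5 = 8.97 L·cmH2O.
Power = 20 × 8.97 = 179.4 L·cmH2O/min.

179.4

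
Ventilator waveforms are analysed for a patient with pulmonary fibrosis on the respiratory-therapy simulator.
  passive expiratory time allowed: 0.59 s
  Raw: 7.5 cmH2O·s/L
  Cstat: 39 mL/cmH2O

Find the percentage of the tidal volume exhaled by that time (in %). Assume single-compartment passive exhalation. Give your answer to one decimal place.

86.7

τ = R × C = 7.5 × 39 mL/cmH2O = 7.5 × 0.039 L/cmH2O = 0.2925 s.
Passive exhalation: V(t)/V₀ = e^(−t/τ) = e^(−0.59/0.2925) = 0.133.
Fraction exhaled = 1 − 0.133 = 0.867 → 86.7%.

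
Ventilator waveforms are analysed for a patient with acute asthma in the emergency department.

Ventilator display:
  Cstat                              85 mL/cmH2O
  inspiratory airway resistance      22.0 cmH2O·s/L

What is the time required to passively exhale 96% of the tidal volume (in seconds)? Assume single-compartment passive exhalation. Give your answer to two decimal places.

6.02

τ = R × C = 22.0 × 85 mL/cmH2O = 22.0 × 0.085 L/cmH2O = 1.87 s.
Exhaled fraction f = 1 − e^(−t/τ) → t = −τ·ln(1 − f) = −1.87·ln(0.04) = 6.019 s.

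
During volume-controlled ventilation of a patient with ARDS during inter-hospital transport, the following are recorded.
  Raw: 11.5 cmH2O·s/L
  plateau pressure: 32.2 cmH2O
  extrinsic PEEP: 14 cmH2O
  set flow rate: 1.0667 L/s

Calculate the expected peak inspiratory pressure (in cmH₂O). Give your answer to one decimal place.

PIP = Pplat + Raw × flow = 32.2 + 11.5 × 1.0667 = 32.2 + 12.267 = 44.467 cmH2O.

44.5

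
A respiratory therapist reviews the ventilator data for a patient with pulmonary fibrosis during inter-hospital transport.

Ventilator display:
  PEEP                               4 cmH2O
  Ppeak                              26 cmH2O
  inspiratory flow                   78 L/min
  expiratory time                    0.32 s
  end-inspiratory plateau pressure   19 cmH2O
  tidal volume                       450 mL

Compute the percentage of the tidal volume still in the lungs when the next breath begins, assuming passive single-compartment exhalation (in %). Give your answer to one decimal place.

Flow: 78 L/min ÷ 60 = 1.3 L/s.
R = (PIP − Pplat)/V̇ = (26 − 19) / 1.3 = 7.0/1.3 = 5.385 cmH2O·s/L.
C = Vt/(Pplat − PEEP) = 450.0 / (19 − 4) = 450.0/15.0 = 30.0 mL/cmH2O.
τ = R × C = 5.385 × 0.03 L/cmH2O = 0.1616 s.
Fraction remaining at end-expiration = e^(−Te/τ) = e^(−0.32/0.1616) = 0.138 → 13.8%.

13.8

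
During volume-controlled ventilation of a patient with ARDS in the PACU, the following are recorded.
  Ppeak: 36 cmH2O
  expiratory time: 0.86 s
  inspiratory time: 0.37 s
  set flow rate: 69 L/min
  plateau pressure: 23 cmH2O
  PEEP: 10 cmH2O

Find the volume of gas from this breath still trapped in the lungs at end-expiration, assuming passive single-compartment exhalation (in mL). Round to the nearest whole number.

42

Flow: 69 L/min ÷ 60 = 1.15 L/s.
Vt = flow × Ti = 1.15 L/s × 0.37 s × 1000 mL/L = 425.5 mL.
R = (PIP − Pplat)/V̇ = (36 − 23) / 1.15 = 13.0/1.15 = 11.304 cmH2O·s/L.
C = Vt/(Pplat − PEEP) = 425.5 / (23 − 10) = 425.5/13.0 = 32.731 mL/cmH2O.
τ = R × C = 11.304 × 0.03273 L/cmH2O = 0.37 s.
Fraction remaining = e^(−Te/τ) = e^(−0.86/0.37) = 0.09785.
Trapped volume = 425.5 × 0.09785 = 41.635 mL.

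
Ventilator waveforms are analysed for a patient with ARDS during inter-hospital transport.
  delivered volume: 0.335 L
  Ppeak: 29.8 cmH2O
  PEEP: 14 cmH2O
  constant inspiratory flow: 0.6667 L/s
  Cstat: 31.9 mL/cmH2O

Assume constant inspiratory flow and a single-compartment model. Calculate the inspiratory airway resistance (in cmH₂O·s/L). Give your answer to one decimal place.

Equation of motion (constant flow): PIP = Vt/C + R·V̇ + PEEP.
R·V̇ = PIP − Vt/C − PEEP = 29.8 − 335/31.9 − 14 = 29.8 − 10.502 − 14 = 5.298 cmH2O.
R = 5.298 / 0.6667 = 7.947 cmH2O·s/L.

7.9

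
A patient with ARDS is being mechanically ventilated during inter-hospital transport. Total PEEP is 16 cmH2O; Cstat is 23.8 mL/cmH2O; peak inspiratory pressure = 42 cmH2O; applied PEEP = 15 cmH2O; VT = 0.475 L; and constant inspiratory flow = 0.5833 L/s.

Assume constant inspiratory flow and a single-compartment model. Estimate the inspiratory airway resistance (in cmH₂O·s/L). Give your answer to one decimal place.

Total PEEP = 16 cmH2O (set 15 + intrinsic 1); this is the baseline alveolar pressure.
Equation of motion (constant flow): PIP = Vt/C + R·V̇ + PEEP.
R·V̇ = PIP − Vt/C − PEEP = 42 − 475/23.8 − 16 = 42 − 19.958 − 16 = 6.042 cmH2O.
R = 6.042 / 0.5833 = 10.358 cmH2O·s/L.

10.4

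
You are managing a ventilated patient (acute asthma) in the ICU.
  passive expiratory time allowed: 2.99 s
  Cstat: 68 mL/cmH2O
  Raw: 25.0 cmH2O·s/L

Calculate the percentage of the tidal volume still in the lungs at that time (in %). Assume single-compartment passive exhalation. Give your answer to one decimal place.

τ = R × C = 25.0 × 68 mL/cmH2O = 25.0 × 0.068 L/cmH2O = 1.7 s.
Passive exhalation: V(t)/V₀ = e^(−t/τ) = e^(−2.99/1.7) = 0.1722.
Fraction remaining = 0.1722 → 17.22%.

17.2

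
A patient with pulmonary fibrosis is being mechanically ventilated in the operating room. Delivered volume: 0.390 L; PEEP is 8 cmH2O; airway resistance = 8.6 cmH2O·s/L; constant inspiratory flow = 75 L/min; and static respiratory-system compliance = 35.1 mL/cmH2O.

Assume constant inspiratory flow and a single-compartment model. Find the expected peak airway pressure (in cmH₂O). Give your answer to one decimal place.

Flow: 75 L/min ÷ 60 = 1.25 L/s.
Equation of motion (constant flow): PIP = Vt/C + R·V̇ + PEEP.
PIP = 390/35.1 + 8.6×1.25 + 8 = 11.111 + 10.75 + 8 = 29.861 cmH2O.

29.9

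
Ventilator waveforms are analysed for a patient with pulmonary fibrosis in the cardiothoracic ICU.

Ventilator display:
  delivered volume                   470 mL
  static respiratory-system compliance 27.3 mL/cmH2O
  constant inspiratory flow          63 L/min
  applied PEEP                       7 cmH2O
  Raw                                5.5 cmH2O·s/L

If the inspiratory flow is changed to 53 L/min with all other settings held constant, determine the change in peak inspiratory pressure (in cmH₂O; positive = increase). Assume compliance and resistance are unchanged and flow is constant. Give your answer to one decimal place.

Flow: 63 L/min ÷ 60 = 1.05 L/s.
New flow: 53 L/min ÷ 60 = 0.8833 L/s.
PIP = Vt/C + R·V̇ + PEEP (constant-flow equation of motion).
Only the resistive term changes: ΔPIP = R × ΔV̇ = 5.5 × (0.8833 − 1.05) = 5.5 × -0.1667 = -0.9169 cmH2O.

-0.9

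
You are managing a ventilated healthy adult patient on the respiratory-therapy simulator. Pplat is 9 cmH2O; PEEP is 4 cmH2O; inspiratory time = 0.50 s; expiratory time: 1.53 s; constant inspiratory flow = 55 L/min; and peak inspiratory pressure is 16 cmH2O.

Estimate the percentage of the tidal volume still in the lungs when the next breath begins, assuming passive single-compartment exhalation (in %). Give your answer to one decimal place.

11.2

Flow: 55 L/min ÷ 60 = 0.9167 L/s.
Vt = flow × Ti = 0.9167 L/s × 0.50 s × 1000 mL/L = 458.35 mL.
R = (PIP − Pplat)/V̇ = (16 − 9) / 0.9167 = 7.0/0.9167 = 7.636 cmH2O·s/L.
C = Vt/(Pplat − PEEP) = 458.35 / (9 − 4) = 458.35/5.0 = 91.67 mL/cmH2O.
τ = R × C = 7.636 × 0.09167 L/cmH2O = 0.7 s.
Fraction remaining at end-expiration = e^(−Te/τ) = e^(−1.53/0.7) = 0.1124 → 11.24%.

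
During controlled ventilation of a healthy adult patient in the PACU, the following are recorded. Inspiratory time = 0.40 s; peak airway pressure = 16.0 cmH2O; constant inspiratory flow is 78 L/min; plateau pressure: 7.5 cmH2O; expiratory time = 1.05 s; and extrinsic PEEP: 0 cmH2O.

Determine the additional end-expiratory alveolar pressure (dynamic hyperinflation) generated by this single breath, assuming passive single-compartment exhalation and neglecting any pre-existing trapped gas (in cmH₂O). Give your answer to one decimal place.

0.7

Flow: 78 L/min ÷ 60 = 1.3 L/s.
Vt = flow × Ti = 1.3 L/s × 0.40 s × 1000 mL/L = 520.0 mL.
R = (PIP − Pplat)/V̇ = (16.0 − 7.5) / 1.3 = 8.5/1.3 = 6.538 cmH2O·s/L.
C = Vt/(Pplat − PEEP) = 520.0 / (7.5 − 0) = 520.0/7.5 = 69.333 mL/cmH2O.
τ = R × C = 6.538 × 0.06933 L/cmH2O = 0.4533 s.
Fraction remaining = e^(−Te/τ) = e^(−1.05/0.4533) = 0.09863; trapped volume = 520.0 × 0.09863 = 51.288 mL.
Additional alveolar pressure from trapping ≈ V_trapped / C = 51.288 / 69.333 = 0.7397 cmH2O.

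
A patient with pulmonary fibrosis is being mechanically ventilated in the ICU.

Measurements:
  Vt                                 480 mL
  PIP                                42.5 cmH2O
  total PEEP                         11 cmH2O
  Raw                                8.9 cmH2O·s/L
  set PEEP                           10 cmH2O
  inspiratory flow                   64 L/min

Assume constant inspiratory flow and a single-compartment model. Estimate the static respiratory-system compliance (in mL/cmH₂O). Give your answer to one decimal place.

21.8

Flow: 64 L/min ÷ 60 = 1.0667 L/s.
Total PEEP = 11 cmH2O (set 10 + intrinsic 1); this is the baseline alveolar pressure.
Equation of motion (constant flow): PIP = Vt/C + R·V̇ + PEEP.
Vt/C = PIP − R·V̇ − PEEP = 42.5 − 8.9×1.0667 − 11 = 42.5 − 9.494 − 11 = 22.006 cmH2O.
C = Vt / 22.006 = 480 / 22.006 = 21.812 mL/cmH2O.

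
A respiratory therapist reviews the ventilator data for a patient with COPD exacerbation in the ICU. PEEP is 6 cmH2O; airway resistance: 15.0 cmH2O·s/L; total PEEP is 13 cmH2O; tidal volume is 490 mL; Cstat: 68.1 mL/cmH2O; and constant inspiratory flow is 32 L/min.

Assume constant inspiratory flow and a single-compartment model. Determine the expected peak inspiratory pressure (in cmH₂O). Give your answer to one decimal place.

Flow: 32 L/min ÷ 60 = 0.5333 L/s.
Total PEEP = 13 cmH2O (set 6 + intrinsic 7); this is the baseline alveolar pressure.
Equation of motion (constant flow): PIP = Vt/C + R·V̇ + PEEP.
PIP = 490/68.1 + 15.0×0.5333 + 13 = 7.195 + 8.0 + 13 = 28.195 cmH2O.

28.2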